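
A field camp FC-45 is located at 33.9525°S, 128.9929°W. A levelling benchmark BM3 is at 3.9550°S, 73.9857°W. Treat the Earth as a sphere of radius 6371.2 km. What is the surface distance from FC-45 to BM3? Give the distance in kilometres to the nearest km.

6575 km

Δφ = 29.9975°,  Δλ = 55.0072°
a = sin²(Δφ/2) + cos φ₁ cos φ₂ sin²(Δλ/2) = 0.243457
c = 2·arcsin(√a) = 1.032020 rad = 59.1304°
d = R·c = 6371.2 × 1.032020 = 6575.2 km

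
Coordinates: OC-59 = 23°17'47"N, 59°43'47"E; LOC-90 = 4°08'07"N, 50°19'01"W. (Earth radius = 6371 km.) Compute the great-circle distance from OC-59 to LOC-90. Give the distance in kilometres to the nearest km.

11852 km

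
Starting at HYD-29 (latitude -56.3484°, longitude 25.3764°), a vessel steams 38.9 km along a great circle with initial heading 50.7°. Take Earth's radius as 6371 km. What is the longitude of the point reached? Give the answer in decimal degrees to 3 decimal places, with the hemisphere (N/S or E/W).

δ = d/R = 38.9/6371 = 0.006106 rad
φ₂ = arcsin(sin φ₁ cos δ + cos φ₁ sin δ cos θ)
   = arcsin(-0.83242·0.99998 + 0.55414·0.00611·0.63338) = -56.12587°
λ₂ = λ₁ + atan2(sin θ sin δ cos φ₁, cos δ − sin φ₁ sin φ₂) = 25.86211°

25.862°E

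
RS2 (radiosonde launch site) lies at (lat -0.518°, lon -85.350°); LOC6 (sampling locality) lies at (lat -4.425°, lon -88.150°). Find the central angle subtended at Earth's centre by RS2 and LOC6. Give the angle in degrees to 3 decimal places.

4.805°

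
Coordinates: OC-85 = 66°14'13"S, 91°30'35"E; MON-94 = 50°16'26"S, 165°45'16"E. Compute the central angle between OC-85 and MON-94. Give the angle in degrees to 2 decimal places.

39.30°

OC-85: φ = -66.23694°, λ = +91.50972°
MON-94: φ = -50.27389°, λ = +165.75444°
Δφ = 15.9631°,  Δλ = 74.2447°
a = sin²(Δφ/2) + cos φ₁ cos φ₂ sin²(Δλ/2) = 0.113084
c = 2·arcsin(√a) = 0.685928 rad = 39.3008°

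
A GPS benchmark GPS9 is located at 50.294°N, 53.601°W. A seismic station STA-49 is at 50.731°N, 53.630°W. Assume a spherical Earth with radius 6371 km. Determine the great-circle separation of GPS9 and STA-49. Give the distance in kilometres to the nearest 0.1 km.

Δφ = 0.4370°,  Δλ = -0.0290°
a = sin²(Δφ/2) + cos φ₁ cos φ₂ sin²(Δλ/2) = 0.000015
c = 2·arcsin(√a) = 0.007634 rad = 0.4374°
d = R·c = 6371 × 0.007634 = 48.6 km

48.6 km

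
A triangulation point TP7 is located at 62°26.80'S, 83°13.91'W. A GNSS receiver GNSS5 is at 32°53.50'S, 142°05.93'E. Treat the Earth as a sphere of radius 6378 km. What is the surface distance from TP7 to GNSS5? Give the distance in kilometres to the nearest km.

TP7: φ = -62.44667°, λ = -83.23183°
GNSS5: φ = -32.89167°, λ = +142.09883°
Δφ = 29.5550°,  Δλ = -134.6693°
a = sin²(Δφ/2) + cos φ₁ cos φ₂ sin²(Δλ/2) = 0.395804
c = 2·arcsin(√a) = 1.360865 rad = 77.9718°
d = R·c = 6378 × 1.360865 = 8679.6 km

8680 km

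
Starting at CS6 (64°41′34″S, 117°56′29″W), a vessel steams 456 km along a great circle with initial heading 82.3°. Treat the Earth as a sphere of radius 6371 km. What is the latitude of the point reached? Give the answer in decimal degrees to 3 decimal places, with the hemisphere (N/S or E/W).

CS6: φ = -64.69278°, λ = -117.94139°
δ = d/R = 456/6371 = 0.071574 rad
φ₂ = arcsin(sin φ₁ cos δ + cos φ₁ sin δ cos θ)
   = arcsin(-0.90403·0.99744 + 0.42747·0.07151·0.13399) = -63.84672°
λ₂ = λ₁ + atan2(sin θ sin δ cos φ₁, cos δ − sin φ₁ sin φ₂) = -108.68912°

63.847°S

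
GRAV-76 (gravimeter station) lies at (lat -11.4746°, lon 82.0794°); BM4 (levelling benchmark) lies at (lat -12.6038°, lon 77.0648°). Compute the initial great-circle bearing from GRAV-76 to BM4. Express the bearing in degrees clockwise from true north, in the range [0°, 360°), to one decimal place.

256.5°

Δλ = -5.0146°
y = sin Δλ · cos φ₂ = -0.085303
x = cos φ₁ sin φ₂ − sin φ₁ cos φ₂ cos Δλ = -0.020450
θ = atan2(y, x) = -103.4813° → 256.5187° (mod 360°)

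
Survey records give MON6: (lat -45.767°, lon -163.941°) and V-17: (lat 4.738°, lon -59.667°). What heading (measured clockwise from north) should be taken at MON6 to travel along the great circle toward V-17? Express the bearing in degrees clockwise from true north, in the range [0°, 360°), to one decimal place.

Δλ = 104.2740°
y = sin Δλ · cos φ₂ = 0.965816
x = cos φ₁ sin φ₂ − sin φ₁ cos φ₂ cos Δλ = -0.118439
θ = atan2(y, x) = 96.9913° → 96.9913° (mod 360°)

97.0°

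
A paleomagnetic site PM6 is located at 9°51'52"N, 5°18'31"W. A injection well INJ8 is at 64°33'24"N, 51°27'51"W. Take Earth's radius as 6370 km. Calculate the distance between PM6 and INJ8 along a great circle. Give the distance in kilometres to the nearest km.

7048 km

PM6: φ = +9.86444°, λ = -5.30861°
INJ8: φ = +64.55667°, λ = -51.46417°
Δφ = 54.6922°,  Δλ = -46.1556°
a = sin²(Δφ/2) + cos φ₁ cos φ₂ sin²(Δλ/2) = 0.276050
c = 2·arcsin(√a) = 1.106381 rad = 63.3910°
d = R·c = 6370 × 1.106381 = 7047.6 km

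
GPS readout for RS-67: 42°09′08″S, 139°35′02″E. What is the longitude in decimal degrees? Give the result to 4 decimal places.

139° + 35′/60 + 2″/3600 = 139 + 0.58333 + 0.00056 = 139.5839°

139.5839°E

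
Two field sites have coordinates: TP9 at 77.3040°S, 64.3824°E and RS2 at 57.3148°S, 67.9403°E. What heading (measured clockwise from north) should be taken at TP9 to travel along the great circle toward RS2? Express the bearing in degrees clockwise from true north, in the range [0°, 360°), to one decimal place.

Δλ = 3.5579°
y = sin Δλ · cos φ₂ = 0.033512
x = cos φ₁ sin φ₂ − sin φ₁ cos φ₂ cos Δλ = 0.340828
θ = atan2(y, x) = 5.6156° → 5.6156° (mod 360°)

5.6°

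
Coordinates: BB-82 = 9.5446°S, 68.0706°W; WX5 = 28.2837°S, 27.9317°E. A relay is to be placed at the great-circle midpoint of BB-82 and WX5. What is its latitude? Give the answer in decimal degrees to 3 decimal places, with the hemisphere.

27.071°S

Bx = cos φ₂ cos Δλ = -0.092084,  By = cos φ₂ sin Δλ = 0.875784
φₘ = atan2(sin φ₁ + sin φ₂, √((cos φ₁ + Bx)² + By²)) = -27.07116°
λₘ = λ₁ + atan2(By, cos φ₁ + Bx) = -23.66263°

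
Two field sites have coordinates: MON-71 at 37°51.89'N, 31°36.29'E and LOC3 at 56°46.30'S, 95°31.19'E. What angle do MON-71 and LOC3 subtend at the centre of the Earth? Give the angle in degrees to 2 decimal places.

108.86°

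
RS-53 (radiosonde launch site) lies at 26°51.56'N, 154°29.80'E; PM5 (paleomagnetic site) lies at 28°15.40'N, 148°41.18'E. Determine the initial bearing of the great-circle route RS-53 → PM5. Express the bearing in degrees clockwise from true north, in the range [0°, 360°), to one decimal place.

RS-53: φ = +26.85933°, λ = +154.49667°
PM5: φ = +28.25667°, λ = +148.68633°
Δλ = -5.8103°
y = sin Δλ · cos φ₂ = -0.089172
x = cos φ₁ sin φ₂ − sin φ₁ cos φ₂ cos Δλ = 0.026430
θ = atan2(y, x) = -73.4904° → 286.5096° (mod 360°)

286.5°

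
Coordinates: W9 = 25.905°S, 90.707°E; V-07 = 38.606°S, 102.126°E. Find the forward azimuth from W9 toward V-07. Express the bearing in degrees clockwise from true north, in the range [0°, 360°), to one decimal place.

145.7°

Δλ = 11.4190°
y = sin Δλ · cos φ₂ = 0.154714
x = cos φ₁ sin φ₂ − sin φ₁ cos φ₂ cos Δλ = -0.226621
θ = atan2(y, x) = 145.6786° → 145.6786° (mod 360°)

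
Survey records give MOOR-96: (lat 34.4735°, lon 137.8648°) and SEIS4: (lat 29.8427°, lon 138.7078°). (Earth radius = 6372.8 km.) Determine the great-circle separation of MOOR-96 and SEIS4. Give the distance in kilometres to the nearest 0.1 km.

Δφ = -4.6308°,  Δλ = 0.8430°
a = sin²(Δφ/2) + cos φ₁ cos φ₂ sin²(Δλ/2) = 0.001671
c = 2·arcsin(√a) = 0.081776 rad = 4.6854°
d = R·c = 6372.8 × 0.081776 = 521.1 km

521.1 km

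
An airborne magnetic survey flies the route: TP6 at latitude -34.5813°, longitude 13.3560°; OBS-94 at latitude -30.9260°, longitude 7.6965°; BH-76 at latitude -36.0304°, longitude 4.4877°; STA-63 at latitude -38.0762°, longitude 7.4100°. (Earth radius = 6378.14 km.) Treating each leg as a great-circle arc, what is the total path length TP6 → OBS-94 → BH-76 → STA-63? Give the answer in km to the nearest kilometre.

1655 km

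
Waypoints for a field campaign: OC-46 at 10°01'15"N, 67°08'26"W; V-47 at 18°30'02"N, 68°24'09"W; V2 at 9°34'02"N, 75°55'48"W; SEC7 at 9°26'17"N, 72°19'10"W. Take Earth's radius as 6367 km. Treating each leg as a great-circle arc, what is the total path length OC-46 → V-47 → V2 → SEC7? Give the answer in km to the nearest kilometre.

2630 km

OC-46: φ = +10.02083°, λ = -67.14056°
V-47: φ = +18.50056°, λ = -68.40250°
V2: φ = +9.56722°, λ = -75.93000°
SEC7: φ = +9.43806°, λ = -72.31944°
OC-46→V-47: c = 0.149527 rad, d = 952.04 km
V-47→V2: c = 0.201283 rad, d = 1281.57 km
V2→SEC7: c = 0.062192 rad, d = 395.98 km
Total = 952.04 + 1281.57 + 395.98 = 2629.59 km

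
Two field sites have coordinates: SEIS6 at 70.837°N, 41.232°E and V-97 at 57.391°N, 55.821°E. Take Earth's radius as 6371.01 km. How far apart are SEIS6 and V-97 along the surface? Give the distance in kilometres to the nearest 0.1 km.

Δφ = -13.4460°,  Δλ = 14.5890°
a = sin²(Δφ/2) + cos φ₁ cos φ₂ sin²(Δλ/2) = 0.016557
c = 2·arcsin(√a) = 0.258064 rad = 14.7860°
d = R·c = 6371.01 × 0.258064 = 1644.1 km

1644.1 km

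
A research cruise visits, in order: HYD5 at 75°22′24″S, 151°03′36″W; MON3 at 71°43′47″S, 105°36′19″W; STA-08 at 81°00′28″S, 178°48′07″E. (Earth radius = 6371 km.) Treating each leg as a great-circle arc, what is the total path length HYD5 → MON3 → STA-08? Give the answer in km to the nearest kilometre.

HYD5: φ = -75.37333°, λ = -151.06000°
MON3: φ = -71.72972°, λ = -105.60528°
STA-08: φ = -81.00778°, λ = +178.80194°
HYD5→MON3: c = 0.227001 rad, d = 1446.22 km
MON3→STA-08: c = 0.317210 rad, d = 2020.95 km
Total = 1446.22 + 2020.95 = 3467.17 km

3467 km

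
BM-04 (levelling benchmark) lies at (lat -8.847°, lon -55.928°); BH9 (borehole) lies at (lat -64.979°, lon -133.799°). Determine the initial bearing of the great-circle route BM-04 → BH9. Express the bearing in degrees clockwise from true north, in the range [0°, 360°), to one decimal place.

Δλ = -77.8710°
y = sin Δλ · cos φ₂ = -0.413509
x = cos φ₁ sin φ₂ − sin φ₁ cos φ₂ cos Δλ = -0.881704
θ = atan2(y, x) = -154.8740° → 205.1260° (mod 360°)

205.1°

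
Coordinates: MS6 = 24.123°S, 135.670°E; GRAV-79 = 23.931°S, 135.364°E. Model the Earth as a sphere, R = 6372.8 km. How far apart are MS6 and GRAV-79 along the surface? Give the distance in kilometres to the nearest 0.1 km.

Δφ = 0.1920°,  Δλ = -0.3060°
a = sin²(Δφ/2) + cos φ₁ cos φ₂ sin²(Δλ/2) = 0.000009
c = 2·arcsin(√a) = 0.005918 rad = 0.3391°
d = R·c = 6372.8 × 0.005918 = 37.7 km

37.7 km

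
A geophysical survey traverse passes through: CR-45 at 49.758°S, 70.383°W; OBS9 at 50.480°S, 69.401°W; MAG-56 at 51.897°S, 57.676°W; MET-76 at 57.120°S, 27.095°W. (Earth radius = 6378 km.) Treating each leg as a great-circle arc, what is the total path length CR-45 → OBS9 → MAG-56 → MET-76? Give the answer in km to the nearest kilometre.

2979 km

CR-45→OBS9: c = 0.016720 rad, d = 106.64 km
OBS9→MAG-56: c = 0.130471 rad, d = 832.14 km
MAG-56→MET-76: c = 0.319944 rad, d = 2040.60 km
Total = 106.64 + 832.14 + 2040.60 = 2979.38 km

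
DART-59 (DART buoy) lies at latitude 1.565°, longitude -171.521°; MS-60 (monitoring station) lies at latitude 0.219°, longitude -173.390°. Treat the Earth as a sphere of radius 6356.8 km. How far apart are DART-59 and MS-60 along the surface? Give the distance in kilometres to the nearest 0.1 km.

255.5 km

Δφ = -1.3460°,  Δλ = -1.8690°
a = sin²(Δφ/2) + cos φ₁ cos φ₂ sin²(Δλ/2) = 0.000404
c = 2·arcsin(√a) = 0.040195 rad = 2.3030°
d = R·c = 6356.8 × 0.040195 = 255.5 km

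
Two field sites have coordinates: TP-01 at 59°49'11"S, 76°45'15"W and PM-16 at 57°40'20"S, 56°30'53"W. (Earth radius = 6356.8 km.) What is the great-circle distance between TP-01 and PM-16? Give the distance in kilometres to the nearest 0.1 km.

1184.2 km

TP-01: φ = -59.81972°, λ = -76.75417°
PM-16: φ = -57.67222°, λ = -56.51472°
Δφ = 2.1475°,  Δλ = 20.2394°
a = sin²(Δφ/2) + cos φ₁ cos φ₂ sin²(Δλ/2) = 0.008651
c = 2·arcsin(√a) = 0.186289 rad = 10.6736°
d = R·c = 6356.8 × 0.186289 = 1184.2 km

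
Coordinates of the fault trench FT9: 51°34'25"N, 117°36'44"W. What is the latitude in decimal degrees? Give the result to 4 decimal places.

51.5736°N

51° + 34′/60 + 25″/3600 = 51 + 0.56667 + 0.00694 = 51.5736°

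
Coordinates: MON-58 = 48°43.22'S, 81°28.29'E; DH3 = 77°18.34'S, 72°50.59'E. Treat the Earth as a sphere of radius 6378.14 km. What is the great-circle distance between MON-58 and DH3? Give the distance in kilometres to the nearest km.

3204 km

MON-58: φ = -48.72033°, λ = +81.47150°
DH3: φ = -77.30567°, λ = +72.84317°
Δφ = -28.5853°,  Δλ = -8.6283°
a = sin²(Δφ/2) + cos φ₁ cos φ₂ sin²(Δλ/2) = 0.061768
c = 2·arcsin(√a) = 0.502327 rad = 28.7812°
d = R·c = 6378.14 × 0.502327 = 3203.9 km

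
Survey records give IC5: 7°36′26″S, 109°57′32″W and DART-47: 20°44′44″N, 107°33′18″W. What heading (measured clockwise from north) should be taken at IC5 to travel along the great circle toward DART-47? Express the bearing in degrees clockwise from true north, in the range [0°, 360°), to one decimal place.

4.7°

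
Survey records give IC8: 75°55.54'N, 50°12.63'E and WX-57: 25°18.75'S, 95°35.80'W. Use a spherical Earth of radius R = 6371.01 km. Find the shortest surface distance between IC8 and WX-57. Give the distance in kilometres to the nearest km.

14080 km

IC8: φ = +75.92567°, λ = +50.21050°
WX-57: φ = -25.31250°, λ = -95.59667°
Δφ = -101.2382°,  Δλ = -145.8072°
a = sin²(Δφ/2) + cos φ₁ cos φ₂ sin²(Δλ/2) = 0.798278
c = 2·arcsin(√a) = 2.209998 rad = 126.6236°
d = R·c = 6371.01 × 2.209998 = 14079.9 km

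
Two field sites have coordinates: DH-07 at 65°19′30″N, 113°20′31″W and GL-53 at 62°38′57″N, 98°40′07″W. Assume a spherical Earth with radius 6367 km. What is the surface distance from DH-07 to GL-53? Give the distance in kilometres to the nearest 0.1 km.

DH-07: φ = +65.32500°, λ = -113.34194°
GL-53: φ = +62.64917°, λ = -98.66861°
Δφ = -2.6758°,  Δλ = 14.6733°
a = sin²(Δφ/2) + cos φ₁ cos φ₂ sin²(Δλ/2) = 0.003673
c = 2·arcsin(√a) = 0.121283 rad = 6.9490°
d = R·c = 6367 × 0.121283 = 772.2 km

772.2 km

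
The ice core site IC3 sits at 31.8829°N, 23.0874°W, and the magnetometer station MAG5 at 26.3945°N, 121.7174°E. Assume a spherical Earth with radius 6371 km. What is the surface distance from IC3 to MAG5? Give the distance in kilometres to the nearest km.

Δφ = -5.4884°,  Δλ = 144.8048°
a = sin²(Δφ/2) + cos φ₁ cos φ₂ sin²(Δλ/2) = 0.693381
c = 2·arcsin(√a) = 1.967914 rad = 112.7532°
d = R·c = 6371 × 1.967914 = 12537.6 km

12538 km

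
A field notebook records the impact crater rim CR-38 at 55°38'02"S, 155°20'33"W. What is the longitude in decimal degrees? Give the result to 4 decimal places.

155.3425°W

155° + 20′/60 + 33″/3600 = 155 + 0.33333 + 0.00917 = 155.3425°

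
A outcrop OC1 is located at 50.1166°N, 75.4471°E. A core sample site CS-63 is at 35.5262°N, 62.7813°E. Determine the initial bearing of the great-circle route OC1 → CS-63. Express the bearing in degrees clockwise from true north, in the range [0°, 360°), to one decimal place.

Δλ = -12.6658°
y = sin Δλ · cos φ₂ = -0.178448
x = cos φ₁ sin φ₂ − sin φ₁ cos φ₂ cos Δλ = -0.236710
θ = atan2(y, x) = -142.9886° → 217.0114° (mod 360°)

217.0°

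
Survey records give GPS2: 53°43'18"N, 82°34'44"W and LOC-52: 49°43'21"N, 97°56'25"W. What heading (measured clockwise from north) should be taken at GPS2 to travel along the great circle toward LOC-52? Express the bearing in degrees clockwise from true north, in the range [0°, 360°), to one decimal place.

GPS2: φ = +53.72167°, λ = -82.57889°
LOC-52: φ = +49.72250°, λ = -97.94028°
Δλ = -15.3614°
y = sin Δλ · cos φ₂ = -0.171259
x = cos φ₁ sin φ₂ − sin φ₁ cos φ₂ cos Δλ = -0.051123
θ = atan2(y, x) = -106.6209° → 253.3791° (mod 360°)

253.4°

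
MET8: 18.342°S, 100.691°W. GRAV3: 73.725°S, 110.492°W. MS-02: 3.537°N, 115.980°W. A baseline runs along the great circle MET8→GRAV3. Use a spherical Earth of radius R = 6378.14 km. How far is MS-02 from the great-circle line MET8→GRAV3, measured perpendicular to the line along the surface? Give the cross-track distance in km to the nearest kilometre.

δ₁₃ = central angle MET8→MS-02 = 0.463612 rad  (haversine)
θ₁₃ = bearing MET8→MS-02 = 323.946°,  θ₁₂ = bearing MET8→GRAV3 = 183.312°
dₓₜ = R·arcsin(sin δ₁₃ · sin(θ₁₃ − θ₁₂)) = 6378.14·arcsin(0.44718·sin(140.634°)) = 1834.245 km
|dₓₜ| = 1834.245 km

1834 km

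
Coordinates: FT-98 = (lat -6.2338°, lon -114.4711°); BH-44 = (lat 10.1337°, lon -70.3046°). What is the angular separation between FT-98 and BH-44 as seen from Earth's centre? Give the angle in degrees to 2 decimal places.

46.93°

Δφ = 16.3675°,  Δλ = 44.1665°
a = sin²(Δφ/2) + cos φ₁ cos φ₂ sin²(Δλ/2) = 0.158576
c = 2·arcsin(√a) = 0.819143 rad = 46.9335°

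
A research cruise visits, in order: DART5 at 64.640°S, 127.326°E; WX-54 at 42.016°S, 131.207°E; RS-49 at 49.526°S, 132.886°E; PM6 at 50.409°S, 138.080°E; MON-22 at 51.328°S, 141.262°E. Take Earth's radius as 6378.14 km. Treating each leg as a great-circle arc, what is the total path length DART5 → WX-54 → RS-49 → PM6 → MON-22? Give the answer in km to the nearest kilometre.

DART5→WX-54: c = 0.396756 rad, d = 2530.57 km
WX-54→RS-49: c = 0.132649 rad, d = 846.05 km
RS-49→PM6: c = 0.060298 rad, d = 384.59 km
PM6→MON-22: c = 0.038541 rad, d = 245.82 km
Total = 2530.57 + 846.05 + 384.59 + 245.82 = 4007.02 km

4007 km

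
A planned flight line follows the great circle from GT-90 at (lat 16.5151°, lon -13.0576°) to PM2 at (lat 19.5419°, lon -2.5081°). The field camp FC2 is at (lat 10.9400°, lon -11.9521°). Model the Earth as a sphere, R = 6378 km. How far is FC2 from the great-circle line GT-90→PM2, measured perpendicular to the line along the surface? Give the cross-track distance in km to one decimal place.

δ₁₃ = central angle GT-90→FC2 = 0.099091 rad  (haversine)
θ₁₃ = bearing GT-90→FC2 = 168.961°,  θ₁₂ = bearing GT-90→PM2 = 71.619°
dₓₜ = R·arcsin(sin δ₁₃ · sin(θ₁₃ − θ₁₂)) = 6378·arcsin(0.09893·sin(97.342°)) = 626.805 km
|dₓₜ| = 626.805 km

626.8 km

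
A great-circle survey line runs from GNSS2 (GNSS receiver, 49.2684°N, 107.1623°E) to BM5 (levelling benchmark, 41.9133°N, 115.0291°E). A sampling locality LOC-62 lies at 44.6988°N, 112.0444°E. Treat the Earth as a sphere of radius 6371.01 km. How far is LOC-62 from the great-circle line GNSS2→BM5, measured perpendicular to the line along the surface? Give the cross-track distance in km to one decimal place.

19.7 km

δ₁₃ = central angle GNSS2→LOC-62 = 0.098645 rad  (haversine)
θ₁₃ = bearing GNSS2→LOC-62 = 142.103°,  θ₁₂ = bearing GNSS2→BM5 = 140.307°
dₓₜ = R·arcsin(sin δ₁₃ · sin(θ₁₃ − θ₁₂)) = 6371.01·arcsin(0.09849·sin(1.796°)) = 19.666 km
|dₓₜ| = 19.666 km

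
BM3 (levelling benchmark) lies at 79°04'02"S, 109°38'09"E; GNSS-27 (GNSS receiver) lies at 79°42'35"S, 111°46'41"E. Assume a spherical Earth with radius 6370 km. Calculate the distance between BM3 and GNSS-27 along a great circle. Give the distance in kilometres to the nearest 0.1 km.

BM3: φ = -79.06722°, λ = +109.63583°
GNSS-27: φ = -79.70972°, λ = +111.77806°
Δφ = -0.6425°,  Δλ = 2.1422°
a = sin²(Δφ/2) + cos φ₁ cos φ₂ sin²(Δλ/2) = 0.000043
c = 2·arcsin(√a) = 0.013157 rad = 0.7538°
d = R·c = 6370 × 0.013157 = 83.8 km

83.8 km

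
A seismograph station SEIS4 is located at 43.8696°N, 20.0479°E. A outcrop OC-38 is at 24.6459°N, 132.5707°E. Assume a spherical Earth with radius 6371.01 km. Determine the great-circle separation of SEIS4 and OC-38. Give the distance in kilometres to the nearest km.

Δφ = -19.2237°,  Δλ = 112.5228°
a = sin²(Δφ/2) + cos φ₁ cos φ₂ sin²(Δλ/2) = 0.480998
c = 2·arcsin(√a) = 1.532784 rad = 87.8221°
d = R·c = 6371.01 × 1.532784 = 9765.4 km

9765 km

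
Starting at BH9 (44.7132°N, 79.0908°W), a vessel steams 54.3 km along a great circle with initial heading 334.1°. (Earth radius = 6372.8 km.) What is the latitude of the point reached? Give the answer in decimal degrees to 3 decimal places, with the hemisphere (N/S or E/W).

δ = d/R = 54.3/6372.8 = 0.008521 rad
φ₂ = arcsin(sin φ₁ cos δ + cos φ₁ sin δ cos θ)
   = arcsin(0.70356·0.99996 + 0.71064·0.00852·0.89956) = 45.15196°
λ₂ = λ₁ + atan2(sin θ sin δ cos φ₁, cos δ − sin φ₁ sin φ₂) = -79.39317°

45.152°N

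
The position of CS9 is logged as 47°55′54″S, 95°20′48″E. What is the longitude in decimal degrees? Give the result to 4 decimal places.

95° + 20′/60 + 48″/3600 = 95 + 0.33333 + 0.01333 = 95.3467°

95.3467°E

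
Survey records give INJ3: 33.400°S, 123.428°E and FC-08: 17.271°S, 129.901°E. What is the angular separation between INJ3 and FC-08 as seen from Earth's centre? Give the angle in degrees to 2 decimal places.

Δφ = 16.1290°,  Δλ = 6.4730°
a = sin²(Δφ/2) + cos φ₁ cos φ₂ sin²(Δλ/2) = 0.022222
c = 2·arcsin(√a) = 0.299254 rad = 17.1460°

17.15°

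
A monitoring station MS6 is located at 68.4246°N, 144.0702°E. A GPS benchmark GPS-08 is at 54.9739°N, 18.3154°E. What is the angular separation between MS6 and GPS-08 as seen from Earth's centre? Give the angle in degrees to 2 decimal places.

Δφ = -13.4507°,  Δλ = -125.7548°
a = sin²(Δφ/2) + cos φ₁ cos φ₂ sin²(Δλ/2) = 0.180904
c = 2·arcsin(√a) = 0.878650 rad = 50.3429°

50.34°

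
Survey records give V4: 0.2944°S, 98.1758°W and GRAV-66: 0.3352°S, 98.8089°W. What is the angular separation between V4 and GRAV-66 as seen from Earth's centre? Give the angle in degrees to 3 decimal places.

Δφ = -0.0408°,  Δλ = -0.6331°
a = sin²(Δφ/2) + cos φ₁ cos φ₂ sin²(Δλ/2) = 0.000031
c = 2·arcsin(√a) = 0.011072 rad = 0.6344°

0.634°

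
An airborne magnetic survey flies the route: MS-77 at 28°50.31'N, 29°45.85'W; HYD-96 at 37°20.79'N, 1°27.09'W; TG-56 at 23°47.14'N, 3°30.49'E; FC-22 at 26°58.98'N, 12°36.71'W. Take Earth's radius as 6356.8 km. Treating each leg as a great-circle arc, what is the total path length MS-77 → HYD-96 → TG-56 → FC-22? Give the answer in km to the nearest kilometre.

6013 km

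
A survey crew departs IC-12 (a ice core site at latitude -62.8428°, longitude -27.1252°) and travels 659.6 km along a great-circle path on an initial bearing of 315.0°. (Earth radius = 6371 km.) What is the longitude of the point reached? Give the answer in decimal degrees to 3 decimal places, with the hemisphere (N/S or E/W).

35.140°W

δ = d/R = 659.6/6371 = 0.103532 rad
φ₂ = arcsin(sin φ₁ cos δ + cos φ₁ sin δ cos θ)
   = arcsin(-0.88976·0.99465 + 0.45643·0.10335·0.70711) = -58.39032°
λ₂ = λ₁ + atan2(sin θ sin δ cos φ₁, cos δ − sin φ₁ sin φ₂) = -35.13982°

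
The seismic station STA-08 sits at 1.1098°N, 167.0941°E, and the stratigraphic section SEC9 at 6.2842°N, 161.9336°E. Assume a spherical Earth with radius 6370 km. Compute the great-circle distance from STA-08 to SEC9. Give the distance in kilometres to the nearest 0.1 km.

811.5 km

Δφ = 5.1744°,  Δλ = -5.1605°
a = sin²(Δφ/2) + cos φ₁ cos φ₂ sin²(Δλ/2) = 0.004052
c = 2·arcsin(√a) = 0.127392 rad = 7.2990°
d = R·c = 6370 × 0.127392 = 811.5 km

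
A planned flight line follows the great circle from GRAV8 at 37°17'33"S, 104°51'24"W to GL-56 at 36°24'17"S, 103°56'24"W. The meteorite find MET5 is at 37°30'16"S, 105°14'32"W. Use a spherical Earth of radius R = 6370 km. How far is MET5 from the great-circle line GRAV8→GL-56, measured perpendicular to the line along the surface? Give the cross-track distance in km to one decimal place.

GRAV8: φ = -37.29250°, λ = -104.85667°
GL-56: φ = -36.40472°, λ = -103.94000°
MET5: φ = -37.50444°, λ = -105.24222°
δ₁₃ = central angle GRAV8→MET5 = 0.006501 rad  (haversine)
θ₁₃ = bearing GRAV8→MET5 = 235.201°,  θ₁₂ = bearing GRAV8→GL-56 = 39.841°
dₓₜ = R·arcsin(sin δ₁₃ · sin(θ₁₃ − θ₁₂)) = 6370·arcsin(0.00650·sin(195.360°)) = -10.969 km
|dₓₜ| = 10.969 km

11.0 km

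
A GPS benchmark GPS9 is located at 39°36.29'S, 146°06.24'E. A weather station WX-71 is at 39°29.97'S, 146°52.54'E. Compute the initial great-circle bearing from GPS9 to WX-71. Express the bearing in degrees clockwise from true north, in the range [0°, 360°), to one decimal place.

GPS9: φ = -39.60483°, λ = +146.10400°
WX-71: φ = -39.49950°, λ = +146.87567°
Δλ = 0.7717°
y = sin Δλ · cos φ₂ = 0.010392
x = cos φ₁ sin φ₂ − sin φ₁ cos φ₂ cos Δλ = 0.001794
θ = atan2(y, x) = 80.2066° → 80.2066° (mod 360°)

80.2°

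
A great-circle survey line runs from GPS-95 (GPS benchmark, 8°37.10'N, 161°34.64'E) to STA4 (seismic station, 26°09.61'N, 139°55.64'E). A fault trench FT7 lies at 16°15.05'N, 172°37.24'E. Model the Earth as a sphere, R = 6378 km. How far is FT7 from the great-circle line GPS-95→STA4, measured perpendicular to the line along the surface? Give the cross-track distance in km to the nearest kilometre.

GPS-95: φ = +8.61833°, λ = +161.57733°
STA4: φ = +26.16017°, λ = +139.92733°
FT7: φ = +16.25083°, λ = +172.62067°
δ₁₃ = central angle GPS-95→FT7 = 0.230451 rad  (haversine)
θ₁₃ = bearing GPS-95→FT7 = 53.620°,  θ₁₂ = bearing GPS-95→STA4 = 313.193°
dₓₜ = R·arcsin(sin δ₁₃ · sin(θ₁₃ − θ₁₂)) = 6378·arcsin(0.22842·sin(-259.573°)) = 1445.116 km
|dₓₜ| = 1445.116 km

1445 km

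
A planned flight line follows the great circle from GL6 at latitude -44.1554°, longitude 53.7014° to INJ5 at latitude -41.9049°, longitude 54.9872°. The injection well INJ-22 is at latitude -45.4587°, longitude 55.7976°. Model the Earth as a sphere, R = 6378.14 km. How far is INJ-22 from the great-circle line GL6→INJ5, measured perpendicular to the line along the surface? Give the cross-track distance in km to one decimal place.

δ₁₃ = central angle GL6→INJ-22 = 0.034511 rad  (haversine)
θ₁₃ = bearing GL6→INJ-22 = 131.964°,  θ₁₂ = bearing GL6→INJ5 = 23.109°
dₓₜ = R·arcsin(sin δ₁₃ · sin(θ₁₃ − θ₁₂)) = 6378.14·arcsin(0.03450·sin(108.855°)) = 208.301 km
|dₓₜ| = 208.301 km

208.3 km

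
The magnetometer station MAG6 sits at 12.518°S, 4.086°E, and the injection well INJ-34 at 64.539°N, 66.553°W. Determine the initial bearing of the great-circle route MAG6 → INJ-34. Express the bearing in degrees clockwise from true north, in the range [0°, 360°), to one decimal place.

336.0°

Δλ = -70.6390°
y = sin Δλ · cos φ₂ = -0.405585
x = cos φ₁ sin φ₂ − sin φ₁ cos φ₂ cos Δλ = 0.912305
θ = atan2(y, x) = -23.9686° → 336.0314° (mod 360°)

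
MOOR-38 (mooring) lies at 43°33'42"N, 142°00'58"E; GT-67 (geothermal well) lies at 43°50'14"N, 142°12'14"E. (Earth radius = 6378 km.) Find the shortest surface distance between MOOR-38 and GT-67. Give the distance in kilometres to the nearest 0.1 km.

MOOR-38: φ = +43.56167°, λ = +142.01611°
GT-67: φ = +43.83722°, λ = +142.20389°
Δφ = 0.2756°,  Δλ = 0.1878°
a = sin²(Δφ/2) + cos φ₁ cos φ₂ sin²(Δλ/2) = 0.000007
c = 2·arcsin(√a) = 0.005361 rad = 0.3072°
d = R·c = 6378 × 0.005361 = 34.2 km

34.2 km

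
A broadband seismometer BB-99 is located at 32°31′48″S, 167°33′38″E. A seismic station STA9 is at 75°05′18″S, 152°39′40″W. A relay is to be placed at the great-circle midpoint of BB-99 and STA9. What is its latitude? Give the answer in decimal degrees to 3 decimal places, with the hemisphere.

54.983°S

BB-99: φ = -32.53000°, λ = +167.56056°
STA9: φ = -75.08833°, λ = -152.66111°
Bx = cos φ₂ cos Δλ = 0.197764,  By = cos φ₂ sin Δλ = 0.164644
φₘ = atan2(sin φ₁ + sin φ₂, √((cos φ₁ + Bx)² + By²)) = -54.98318°
λₘ = λ₁ + atan2(By, cos φ₁ + Bx) = 176.54907°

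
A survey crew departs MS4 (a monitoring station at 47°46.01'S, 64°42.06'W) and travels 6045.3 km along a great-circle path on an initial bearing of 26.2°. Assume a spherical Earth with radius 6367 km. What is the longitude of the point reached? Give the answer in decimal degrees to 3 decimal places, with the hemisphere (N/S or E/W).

43.624°W

MS4: φ = -47.76683°, λ = -64.70100°
δ = d/R = 6045.3/6367 = 0.949474 rad
φ₂ = arcsin(sin φ₁ cos δ + cos φ₁ sin δ cos θ)
   = arcsin(-0.74042·0.58211 + 0.67215·0.81311·0.89726) = 3.40396°
λ₂ = λ₁ + atan2(sin θ sin δ cos φ₁, cos δ − sin φ₁ sin φ₂) = -43.62371°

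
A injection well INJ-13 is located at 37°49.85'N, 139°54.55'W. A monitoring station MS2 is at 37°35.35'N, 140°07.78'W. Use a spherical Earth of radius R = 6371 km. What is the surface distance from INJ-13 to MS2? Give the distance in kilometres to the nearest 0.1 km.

33.1 km

INJ-13: φ = +37.83083°, λ = -139.90917°
MS2: φ = +37.58917°, λ = -140.12967°
Δφ = -0.2417°,  Δλ = -0.2205°
a = sin²(Δφ/2) + cos φ₁ cos φ₂ sin²(Δλ/2) = 0.000007
c = 2·arcsin(√a) = 0.005202 rad = 0.2980°
d = R·c = 6371 × 0.005202 = 33.1 km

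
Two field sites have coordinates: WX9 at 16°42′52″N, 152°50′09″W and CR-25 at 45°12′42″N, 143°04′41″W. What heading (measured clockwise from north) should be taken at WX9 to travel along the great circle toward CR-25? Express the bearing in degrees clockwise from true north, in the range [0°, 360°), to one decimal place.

WX9: φ = +16.71444°, λ = -152.83583°
CR-25: φ = +45.21167°, λ = -143.07806°
Δλ = 9.7578°
y = sin Δλ · cos φ₂ = 0.119399
x = cos φ₁ sin φ₂ − sin φ₁ cos φ₂ cos Δλ = 0.480047
θ = atan2(y, x) = 13.9674° → 13.9674° (mod 360°)

14.0°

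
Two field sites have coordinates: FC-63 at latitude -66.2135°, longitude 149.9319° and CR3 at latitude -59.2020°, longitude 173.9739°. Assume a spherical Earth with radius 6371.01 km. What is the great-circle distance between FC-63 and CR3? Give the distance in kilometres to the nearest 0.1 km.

Δφ = 7.0115°,  Δλ = 24.0420°
a = sin²(Δφ/2) + cos φ₁ cos φ₂ sin²(Δλ/2) = 0.012697
c = 2·arcsin(√a) = 0.225840 rad = 12.9397°
d = R·c = 6371.01 × 0.225840 = 1438.8 km

1438.8 km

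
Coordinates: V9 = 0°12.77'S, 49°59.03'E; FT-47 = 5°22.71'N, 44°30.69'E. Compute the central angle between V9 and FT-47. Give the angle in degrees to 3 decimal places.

7.818°

V9: φ = -0.21283°, λ = +49.98383°
FT-47: φ = +5.37850°, λ = +44.51150°
Δφ = 5.5913°,  Δλ = -5.4723°
a = sin²(Δφ/2) + cos φ₁ cos φ₂ sin²(Δλ/2) = 0.004648
c = 2·arcsin(√a) = 0.136454 rad = 7.8182°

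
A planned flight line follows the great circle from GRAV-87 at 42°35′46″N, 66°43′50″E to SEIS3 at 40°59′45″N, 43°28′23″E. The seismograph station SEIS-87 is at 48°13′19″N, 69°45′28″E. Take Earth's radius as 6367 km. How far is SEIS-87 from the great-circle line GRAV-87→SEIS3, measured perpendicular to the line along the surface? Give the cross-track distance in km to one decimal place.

GRAV-87: φ = +42.59611°, λ = +66.73056°
SEIS3: φ = +40.99583°, λ = +43.47306°
SEIS-87: φ = +48.22194°, λ = +69.75778°
δ₁₃ = central angle GRAV-87→SEIS-87 = 0.104940 rad  (haversine)
θ₁₃ = bearing GRAV-87→SEIS-87 = 19.627°,  θ₁₂ = bearing GRAV-87→SEIS3 = 272.610°
dₓₜ = R·arcsin(sin δ₁₃ · sin(θ₁₃ − θ₁₂)) = 6367·arcsin(0.10475·sin(-252.982°)) = 638.794 km
|dₓₜ| = 638.794 km

638.8 km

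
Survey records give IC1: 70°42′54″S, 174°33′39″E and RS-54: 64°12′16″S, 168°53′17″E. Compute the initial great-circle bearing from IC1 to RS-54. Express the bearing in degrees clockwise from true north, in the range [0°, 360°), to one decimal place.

338.9°

IC1: φ = -70.71500°, λ = +174.56083°
RS-54: φ = -64.20444°, λ = +168.88806°
Δλ = -5.6728°
y = sin Δλ · cos φ₂ = -0.043014
x = cos φ₁ sin φ₂ − sin φ₁ cos φ₂ cos Δλ = 0.111375
θ = atan2(y, x) = -21.1172° → 338.8828° (mod 360°)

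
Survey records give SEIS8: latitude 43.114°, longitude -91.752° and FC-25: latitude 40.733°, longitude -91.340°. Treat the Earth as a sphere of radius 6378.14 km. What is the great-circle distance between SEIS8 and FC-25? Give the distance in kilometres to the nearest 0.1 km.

267.2 km

Δφ = -2.3810°,  Δλ = 0.4120°
a = sin²(Δφ/2) + cos φ₁ cos φ₂ sin²(Δλ/2) = 0.000439
c = 2·arcsin(√a) = 0.041899 rad = 2.4006°
d = R·c = 6378.14 × 0.041899 = 267.2 km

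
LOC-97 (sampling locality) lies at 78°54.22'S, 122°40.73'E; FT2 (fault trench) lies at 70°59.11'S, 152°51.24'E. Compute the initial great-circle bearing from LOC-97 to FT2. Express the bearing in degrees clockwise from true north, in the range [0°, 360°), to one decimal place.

LOC-97: φ = -78.90367°, λ = +122.67883°
FT2: φ = -70.98517°, λ = +152.85400°
Δλ = 30.1752°
y = sin Δλ · cos φ₂ = 0.163768
x = cos φ₁ sin φ₂ − sin φ₁ cos φ₂ cos Δλ = 0.094440
θ = atan2(y, x) = 60.0294° → 60.0294° (mod 360°)

60.0°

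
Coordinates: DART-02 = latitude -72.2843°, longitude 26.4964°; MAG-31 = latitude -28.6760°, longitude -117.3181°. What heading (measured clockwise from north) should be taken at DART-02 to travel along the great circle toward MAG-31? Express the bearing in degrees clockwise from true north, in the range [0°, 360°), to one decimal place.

212.3°

Δλ = -143.8145°
y = sin Δλ · cos φ₂ = -0.517987
x = cos φ₁ sin φ₂ − sin φ₁ cos φ₂ cos Δλ = -0.820553
θ = atan2(y, x) = -147.7372° → 212.2628° (mod 360°)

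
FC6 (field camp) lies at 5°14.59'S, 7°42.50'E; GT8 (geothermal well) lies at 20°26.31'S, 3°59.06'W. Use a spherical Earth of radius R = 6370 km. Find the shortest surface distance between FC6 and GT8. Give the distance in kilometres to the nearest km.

FC6: φ = -5.24317°, λ = +7.70833°
GT8: φ = -20.43850°, λ = -3.98433°
Δφ = -15.1953°,  Δλ = -11.6927°
a = sin²(Δφ/2) + cos φ₁ cos φ₂ sin²(Δλ/2) = 0.027163
c = 2·arcsin(√a) = 0.331134 rad = 18.9726°
d = R·c = 6370 × 0.331134 = 2109.3 km

2109 km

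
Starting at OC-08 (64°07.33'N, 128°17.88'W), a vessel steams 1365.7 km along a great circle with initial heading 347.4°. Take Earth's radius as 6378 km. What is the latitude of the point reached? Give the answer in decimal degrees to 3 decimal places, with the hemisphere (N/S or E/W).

75.857°N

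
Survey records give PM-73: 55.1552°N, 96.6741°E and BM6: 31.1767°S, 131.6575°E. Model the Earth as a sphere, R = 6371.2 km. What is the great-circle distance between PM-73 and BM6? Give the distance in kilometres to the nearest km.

Δφ = -86.3319°,  Δλ = 34.9834°
a = sin²(Δφ/2) + cos φ₁ cos φ₂ sin²(Δλ/2) = 0.512174
c = 2·arcsin(√a) = 1.595146 rad = 91.3951°
d = R·c = 6371.2 × 1.595146 = 10163.0 km

10163 km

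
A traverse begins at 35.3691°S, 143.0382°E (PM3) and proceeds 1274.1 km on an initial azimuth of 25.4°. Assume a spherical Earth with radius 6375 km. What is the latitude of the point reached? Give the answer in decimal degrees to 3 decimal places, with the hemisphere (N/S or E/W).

δ = d/R = 1274.1/6375 = 0.199859 rad
φ₂ = arcsin(sin φ₁ cos δ + cos φ₁ sin δ cos θ)
   = arcsin(-0.57884·0.98009 + 0.81544·0.19853·0.90334) = -24.90269°
λ₂ = λ₁ + atan2(sin θ sin δ cos φ₁, cos δ − sin φ₁ sin φ₂) = 148.42541°

24.903°S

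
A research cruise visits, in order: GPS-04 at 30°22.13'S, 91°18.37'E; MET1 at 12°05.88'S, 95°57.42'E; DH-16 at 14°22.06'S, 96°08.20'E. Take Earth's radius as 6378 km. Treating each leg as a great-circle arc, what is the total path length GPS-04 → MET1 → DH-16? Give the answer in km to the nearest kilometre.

GPS-04: φ = -30.36883°, λ = +91.30617°
MET1: φ = -12.09800°, λ = +95.95700°
DH-16: φ = -14.36767°, λ = +96.13667°
GPS-04→MET1: c = 0.327631 rad, d = 2089.63 km
MET1→DH-16: c = 0.039731 rad, d = 253.40 km
Total = 2089.63 + 253.40 = 2343.03 km

2343 km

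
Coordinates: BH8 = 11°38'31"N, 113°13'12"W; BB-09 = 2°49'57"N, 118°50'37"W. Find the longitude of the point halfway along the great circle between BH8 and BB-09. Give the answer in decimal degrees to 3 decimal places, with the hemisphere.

116.059°W

BH8: φ = +11.64194°, λ = -113.22000°
BB-09: φ = +2.83250°, λ = -118.84361°
Bx = cos φ₂ cos Δλ = 0.993971,  By = cos φ₂ sin Δλ = -0.097873
φₘ = atan2(sin φ₁ + sin φ₂, √((cos φ₁ + Bx)² + By²)) = 7.24585°
λₘ = λ₁ + atan2(By, cos φ₁ + Bx) = -116.05933°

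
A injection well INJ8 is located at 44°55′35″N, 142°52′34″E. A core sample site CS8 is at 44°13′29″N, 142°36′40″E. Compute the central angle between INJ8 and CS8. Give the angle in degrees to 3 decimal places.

0.727°

INJ8: φ = +44.92639°, λ = +142.87611°
CS8: φ = +44.22472°, λ = +142.61111°
Δφ = -0.7017°,  Δλ = -0.2650°
a = sin²(Δφ/2) + cos φ₁ cos φ₂ sin²(Δλ/2) = 0.000040
c = 2·arcsin(√a) = 0.012682 rad = 0.7266°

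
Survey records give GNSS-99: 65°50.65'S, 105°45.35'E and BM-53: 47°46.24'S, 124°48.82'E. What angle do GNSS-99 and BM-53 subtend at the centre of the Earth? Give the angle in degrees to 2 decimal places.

20.68°

GNSS-99: φ = -65.84417°, λ = +105.75583°
BM-53: φ = -47.77067°, λ = +124.81367°
Δφ = 18.0735°,  Δλ = 19.0578°
a = sin²(Δφ/2) + cos φ₁ cos φ₂ sin²(Δλ/2) = 0.032208
c = 2·arcsin(√a) = 0.360886 rad = 20.6772°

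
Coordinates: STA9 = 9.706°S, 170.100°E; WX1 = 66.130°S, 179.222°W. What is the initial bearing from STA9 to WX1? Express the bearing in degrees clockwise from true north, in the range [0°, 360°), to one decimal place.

174.9°

Δλ = 10.6780°
y = sin Δλ · cos φ₂ = 0.074980
x = cos φ₁ sin φ₂ − sin φ₁ cos φ₂ cos Δλ = -0.834334
θ = atan2(y, x) = 174.8648° → 174.8648° (mod 360°)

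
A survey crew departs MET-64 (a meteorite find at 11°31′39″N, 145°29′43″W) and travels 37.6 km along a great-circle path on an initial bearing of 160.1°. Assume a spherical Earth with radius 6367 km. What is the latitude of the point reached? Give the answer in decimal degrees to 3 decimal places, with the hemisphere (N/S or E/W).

MET-64: φ = +11.52750°, λ = -145.49528°
δ = d/R = 37.6/6367 = 0.005905 rad
φ₂ = arcsin(sin φ₁ cos δ + cos φ₁ sin δ cos θ)
   = arcsin(0.19984·0.99998 + 0.97983·0.00591·-0.94029) = 11.20932°
λ₂ = λ₁ + atan2(sin θ sin δ cos φ₁, cos δ − sin φ₁ sin φ₂) = -145.37787°

11.209°N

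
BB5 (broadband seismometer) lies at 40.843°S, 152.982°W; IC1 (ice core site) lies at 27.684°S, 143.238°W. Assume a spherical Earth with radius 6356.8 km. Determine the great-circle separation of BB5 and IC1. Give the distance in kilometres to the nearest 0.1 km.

1709.0 km

Δφ = 13.1590°,  Δλ = 9.7440°
a = sin²(Δφ/2) + cos φ₁ cos φ₂ sin²(Δλ/2) = 0.017961
c = 2·arcsin(√a) = 0.268847 rad = 15.4038°
d = R·c = 6356.8 × 0.268847 = 1709.0 km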